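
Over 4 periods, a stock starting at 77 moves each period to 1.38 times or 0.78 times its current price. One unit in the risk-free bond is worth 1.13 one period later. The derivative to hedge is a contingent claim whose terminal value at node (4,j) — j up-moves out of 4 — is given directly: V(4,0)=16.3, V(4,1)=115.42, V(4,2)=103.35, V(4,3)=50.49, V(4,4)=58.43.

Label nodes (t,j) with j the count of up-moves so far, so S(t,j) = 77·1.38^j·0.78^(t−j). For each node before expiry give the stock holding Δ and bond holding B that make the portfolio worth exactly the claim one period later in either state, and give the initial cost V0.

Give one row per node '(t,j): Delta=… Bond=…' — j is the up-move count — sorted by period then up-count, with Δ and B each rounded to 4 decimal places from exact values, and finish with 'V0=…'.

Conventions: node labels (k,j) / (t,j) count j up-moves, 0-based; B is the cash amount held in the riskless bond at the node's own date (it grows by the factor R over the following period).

The replicating-portfolio and risk-neutral prices coincide; use p* = (1.13−0.78)/(1.38−0.78) = 0.5833 for the latter.
Terminal payoffs: V(4,0)=16.3000, V(4,1)=115.4200, V(4,2)=103.3500, V(4,3)=50.4900, V(4,4)=58.4300
Node (3,0) S=36.5405: V=(p*·115.4200+(1−p*)·16.3000)/1.13=65.5929; Δ=(115.4200−16.3000)/(50.4259−28.5016)=4.5210; B=V−Δ·S=-99.6071
Node (3,1) S=64.6486: V=(p*·103.3500+(1−p*)·115.4200)/1.13=95.9108; Δ=(103.3500−115.4200)/(89.2150−50.4259)=-0.3112; B=V−Δ·S=116.0274
Node (3,2) S=114.3783: V=(p*·50.4900+(1−p*)·103.3500)/1.13=64.1726; Δ=(50.4900−103.3500)/(157.8420−89.2150)=-0.7703; B=V−Δ·S=152.2726
Node (3,3) S=202.3615: V=(p*·58.4300+(1−p*)·50.4900)/1.13=48.7802; Δ=(58.4300−50.4900)/(279.2589−157.8420)=0.0654; B=V−Δ·S=35.5469
Node (2,0) S=46.8468: V=(p*·95.9108+(1−p*)·65.5929)/1.13=73.6976; Δ=(95.9108−65.5929)/(64.6486−36.5405)=1.0786; B=V−Δ·S=23.1679
Node (2,1) S=82.8828: V=(p*·64.1726+(1−p*)·95.9108)/1.13=68.4928; Δ=(64.1726−95.9108)/(114.3783−64.6486)=-0.6382; B=V−Δ·S=121.3898
Node (2,2) S=146.6388: V=(p*·48.7802+(1−p*)·64.1726)/1.13=48.8440; Δ=(48.7802−64.1726)/(202.3615−114.3783)=-0.1749; B=V−Δ·S=74.4979
Node (1,0) S=60.0600: V=(p*·68.4928+(1−p*)·73.6976)/1.13=62.5323; Δ=(68.4928−73.6976)/(82.8828−46.8468)=-0.1444; B=V−Δ·S=71.2071
Node (1,1) S=106.2600: V=(p*·48.8440+(1−p*)·68.4928)/1.13=50.4699; Δ=(48.8440−68.4928)/(146.6388−82.8828)=-0.3082; B=V−Δ·S=83.2178
Node (0,0) S=77.0000: V=(p*·50.4699+(1−p*)·62.5323)/1.13=49.1114; Δ=(50.4699−62.5323)/(106.2600−60.0600)=-0.2611; B=V−Δ·S=69.2154
Check: Δ(0,0)·S0 + B(0,0) = 49.1114 = V0.

(0,0): Delta=-0.2611 Bond=69.2154
(1,0): Delta=-0.1444 Bond=71.2071
(1,1): Delta=-0.3082 Bond=83.2178
(2,0): Delta=1.0786 Bond=23.1679
(2,1): Delta=-0.6382 Bond=121.3898
(2,2): Delta=-0.1749 Bond=74.4979
(3,0): Delta=4.5210 Bond=-99.6071
(3,1): Delta=-0.3112 Bond=116.0274
(3,2): Delta=-0.7703 Bond=152.2726
(3,3): Delta=0.0654 Bond=35.5469
V0=49.1114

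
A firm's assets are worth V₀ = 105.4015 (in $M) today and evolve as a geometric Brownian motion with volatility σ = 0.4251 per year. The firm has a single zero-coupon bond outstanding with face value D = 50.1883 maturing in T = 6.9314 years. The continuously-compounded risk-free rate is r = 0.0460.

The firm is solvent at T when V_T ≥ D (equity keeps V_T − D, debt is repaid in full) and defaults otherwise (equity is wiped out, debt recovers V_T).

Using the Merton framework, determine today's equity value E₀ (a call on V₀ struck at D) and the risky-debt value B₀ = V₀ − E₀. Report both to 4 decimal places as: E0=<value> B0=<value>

E0=74.7052 B0=30.6963

With assets at 105.4015 and a single debt payment of 50.1883 at 6.9314 years:
d₁ = [ln(V₀/D) + (r + σ²/2)T] / (σ√T)
   = [ln(105.4015/50.1883) + (0.0460 + 0.5·0.4251²)·6.9314] / (0.4251·√6.9314)
   = [0.741995 + 0.945131] / 1.119184 = 1.507460
d₂ = d₁ − σ√T = 1.507460 − 1.119184 = 0.388276
N(d₁) = 0.934154,  N(d₂) = 0.651094,  e^(−rT) = 0.726989
E₀ = V₀·N(d₁) − D·e^(−rT)·N(d₂)
   = 105.4015·0.934154 − 50.1883·0.726989·0.651094 = 74.705163
B₀ = V₀ − E₀ = 105.4015 − 74.705163 = 30.696337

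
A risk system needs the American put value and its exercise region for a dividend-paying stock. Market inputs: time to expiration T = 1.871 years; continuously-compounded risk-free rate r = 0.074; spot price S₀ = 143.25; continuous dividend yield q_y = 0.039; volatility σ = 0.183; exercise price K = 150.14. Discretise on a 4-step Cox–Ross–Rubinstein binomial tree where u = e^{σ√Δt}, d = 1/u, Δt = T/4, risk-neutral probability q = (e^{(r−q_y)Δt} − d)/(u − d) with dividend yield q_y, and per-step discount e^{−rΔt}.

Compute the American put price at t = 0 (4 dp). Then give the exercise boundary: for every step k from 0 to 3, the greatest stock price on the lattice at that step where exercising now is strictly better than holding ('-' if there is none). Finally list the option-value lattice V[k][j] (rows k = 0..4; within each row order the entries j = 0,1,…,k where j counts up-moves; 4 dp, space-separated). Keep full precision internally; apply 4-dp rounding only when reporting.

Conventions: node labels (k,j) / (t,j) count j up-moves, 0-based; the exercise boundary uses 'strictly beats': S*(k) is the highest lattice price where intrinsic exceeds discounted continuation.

price = 13.8968
boundary = - 126.3977 111.5280 126.3977
tree:
13.8968
23.7423 6.2387
38.6120 12.2752 1.3930
51.7324 23.7423 3.0980 0.0000
63.3093 38.6120 6.8900 0.0000 0.0000

params: Δt=0.46775 u=1.13333 d=0.88236 q=0.53452 e^(-rΔt)=0.96598
t_4 payoffs: 63.3093 38.6120 6.8900 0.0000 0.0000
t_3: node(3,0) S=98.4076 payoff=51.7324 vs cont=48.4034 → 51.7324 [stop]  node(3,1) S=126.3977 payoff=23.7423 vs cont=20.9192 → 23.7423 [stop]  node(3,2) S=162.3491 payoff=0.0000 vs cont=3.0980 → 3.0980 [wait]  node(3,3) S=208.5262 payoff=0.0000 vs cont=0.0000 → 0.0000 [wait]  ⇒ S*(3)=126.3977
t_2: node(2,0) S=111.5280 payoff=38.6120 vs cont=35.5201 → 38.6120 [stop]  node(2,1) S=143.2500 payoff=6.8900 vs cont=12.2752 → 12.2752 [wait]  node(2,2) S=183.9947 payoff=0.0000 vs cont=1.3930 → 1.3930 [wait]  ⇒ S*(2)=111.5280
t_1: node(1,0) S=126.3977 payoff=23.7423 vs cont=23.6997 → 23.7423 [stop]  node(1,1) S=162.3491 payoff=0.0000 vs cont=6.2387 → 6.2387 [wait]  ⇒ S*(1)=126.3977
t_0: node(0,0) S=143.2500 payoff=6.8900 vs cont=13.8968 → 13.8968 [wait]  ⇒ S*(0)=-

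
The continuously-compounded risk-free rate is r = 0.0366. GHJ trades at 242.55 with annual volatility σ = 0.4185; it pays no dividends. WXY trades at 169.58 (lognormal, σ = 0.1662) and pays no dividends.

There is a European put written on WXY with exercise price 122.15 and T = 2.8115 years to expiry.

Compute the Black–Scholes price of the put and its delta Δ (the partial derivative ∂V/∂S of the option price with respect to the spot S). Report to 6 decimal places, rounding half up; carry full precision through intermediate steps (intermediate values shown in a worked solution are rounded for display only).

price = 0.996253
Δ = -0.045912

σ√T = 0.1662·√2.8115 = 0.278676
d₁ = (ln(S/K) + (r+σ²/2)T) / (σ√T) = (ln(169.58/122.15) + (0.0366+0.1662²/2)·2.8115) / 0.278676 = (0.328075 + 0.141731) / 0.278676 = 1.685849
d₂ = d₁ − σ√T = 1.685849 − 0.278676 = 1.407172
e^{−rT} = 0.902216
N(−d₁) = 0.045912,  N(−d₂) = 0.079688
Put price V = K·e^{−rT}·N(−d₂) − S·N(−d₁) = 8.782088 − 7.785835 = 0.996253
Δ = −N(−d₁) = -0.045912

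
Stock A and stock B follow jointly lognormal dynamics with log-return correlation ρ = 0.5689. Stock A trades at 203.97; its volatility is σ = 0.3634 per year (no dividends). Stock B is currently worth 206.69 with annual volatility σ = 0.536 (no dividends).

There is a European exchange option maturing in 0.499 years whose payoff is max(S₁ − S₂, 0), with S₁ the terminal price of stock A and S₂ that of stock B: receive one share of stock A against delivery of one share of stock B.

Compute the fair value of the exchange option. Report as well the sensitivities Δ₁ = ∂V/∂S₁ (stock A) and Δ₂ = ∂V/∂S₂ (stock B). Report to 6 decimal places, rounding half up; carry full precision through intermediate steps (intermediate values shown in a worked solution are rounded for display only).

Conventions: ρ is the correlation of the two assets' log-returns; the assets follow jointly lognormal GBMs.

σ_eff = √(σ₁² + σ₂² − 2ρσ₁σ₂) = √(0.3634² + 0.536² − 2·0.5689·0.3634·0.536) = 0.444671
d₁ = (ln(S₁/S₂) + (q₂ − q₁ + σ_eff²/2)T) / (σ_eff√T) = (ln(203.97/206.69) + (0.0 − 0.0 + 0.098866)·0.499) / 0.314115 = 0.114885
d₂ = d₁ − σ_eff√T = 0.114885 − 0.314115 = -0.199231
N(d₁) = 0.545732,  N(d₂) = 0.421041
V = S₁·e^{−q₁T}·N(d₁) − S₂·e^{−q₂T}·N(d₂) = 111.312899 − 87.025007 = 24.287891
Key observation: pricing in stock B-units makes this a unit-strike call on the ratio S₁/S₂ — the risk-free rate cancels and cannot affect the value.
Δ₁ = e^{−q₁T}·N(d₁) = 0.545732;  Δ₂ = −e^{−q₂T}·N(d₂) = -0.421041

exchange price = 24.287891
Δ1 = 0.545732
Δ2 = -0.421041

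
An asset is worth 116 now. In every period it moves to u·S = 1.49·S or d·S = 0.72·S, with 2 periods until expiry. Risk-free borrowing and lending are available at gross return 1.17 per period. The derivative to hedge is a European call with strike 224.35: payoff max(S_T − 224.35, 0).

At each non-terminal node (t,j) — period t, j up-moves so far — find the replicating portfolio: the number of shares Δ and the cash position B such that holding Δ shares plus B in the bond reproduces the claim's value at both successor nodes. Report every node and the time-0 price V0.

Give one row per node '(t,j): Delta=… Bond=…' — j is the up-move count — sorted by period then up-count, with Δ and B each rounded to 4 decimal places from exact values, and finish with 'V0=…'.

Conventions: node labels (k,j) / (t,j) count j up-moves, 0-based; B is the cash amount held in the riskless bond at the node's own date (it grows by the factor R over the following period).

(0,0): Delta=0.1856 Bond=-13.2461
(1,0): Delta=0.0000 Bond=0.0000
(1,1): Delta=0.2493 Bond=-26.5188
V0=8.2788

Since d<R<u, set p* = (R−d)/(u−d) = 0.5844; price each node as the discounted p*-expectation of its children.
Payoffs at expiry: V(2,0)=0.0000, V(2,1)=0.0000, V(2,2)=33.1816
  t=1,j=0: stock 83.5200 → up 124.4448 (V=0.0000), down 60.1344 (V=0.0000). Price 0.0000; hedge Δ=0.0000, bond B=0.0000.
  t=1,j=1: stock 172.8400 → up 257.5316 (V=33.1816), down 124.4448 (V=0.0000). Price 16.5742; hedge Δ=0.2493, bond B=-26.5188.
  t=0,j=0: stock 116.0000 → up 172.8400 (V=16.5742), down 83.5200 (V=0.0000). Price 8.2788; hedge Δ=0.1856, bond B=-13.2461.
Verification: the root portfolio costs Δ(0,0)·S0 + B(0,0) = 8.2788, matching V0.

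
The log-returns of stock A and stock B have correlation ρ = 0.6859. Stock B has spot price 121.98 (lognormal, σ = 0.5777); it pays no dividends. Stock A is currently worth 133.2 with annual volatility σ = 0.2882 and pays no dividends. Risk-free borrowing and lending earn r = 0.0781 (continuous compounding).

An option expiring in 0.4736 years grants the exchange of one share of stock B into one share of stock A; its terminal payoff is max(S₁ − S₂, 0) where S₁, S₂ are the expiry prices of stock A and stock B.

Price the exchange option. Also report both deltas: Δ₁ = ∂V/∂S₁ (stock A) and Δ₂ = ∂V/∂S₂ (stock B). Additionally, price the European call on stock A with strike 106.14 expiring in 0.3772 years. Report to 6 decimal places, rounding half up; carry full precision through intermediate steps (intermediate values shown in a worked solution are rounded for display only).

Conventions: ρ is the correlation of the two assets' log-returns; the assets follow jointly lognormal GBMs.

exchange price = 21.405448
Δ1 = 0.671456
Δ2 = -0.557735
price(stock A call K=106.14) = 30.820666

σ_eff = √(σ₁² + σ₂² − 2ρσ₁σ₂) = √(0.2882² + 0.5777² − 2·0.6859·0.2882·0.5777) = 0.434052
d₁ = (ln(S₁/S₂) + (q₂ − q₁ + σ_eff²/2)T) / (σ_eff√T) = (ln(133.2/121.98) + (0.0 − 0.0 + 0.094201)·0.4736) / 0.298709 = 0.443938
d₂ = d₁ − σ_eff√T = 0.443938 − 0.298709 = 0.145229
N(d₁) = 0.671456,  N(d₂) = 0.557735
V = S₁·e^{−q₁T}·N(d₁) − S₂·e^{−q₂T}·N(d₂) = 89.437975 − 68.032527 = 21.405448
Δ₁ = e^{−q₁T}·N(d₁) = 0.671456;  Δ₂ = −e^{−q₂T}·N(d₂) = -0.557735
[vanilla: stock A call K=106.14]
σ√T = 0.2882·√0.3772 = 0.177003
d₁ = (ln(S/K) + (r+σ²/2)T) / (σ√T) = (ln(133.2/106.14) + (0.0781+0.2882²/2)·0.3772) / 0.177003 = (0.227093 + 0.045124) / 0.177003 = 1.537926
d₂ = d₁ − σ√T = 1.537926 − 0.177003 = 1.360924
e^{−rT} = 0.970970
N(d₁) = 0.937967,  N(d₂) = 0.913231
price = S·N(d₁) − K·e^{−rT}·N(d₂) = 124.937163 − 94.116497 = 30.820666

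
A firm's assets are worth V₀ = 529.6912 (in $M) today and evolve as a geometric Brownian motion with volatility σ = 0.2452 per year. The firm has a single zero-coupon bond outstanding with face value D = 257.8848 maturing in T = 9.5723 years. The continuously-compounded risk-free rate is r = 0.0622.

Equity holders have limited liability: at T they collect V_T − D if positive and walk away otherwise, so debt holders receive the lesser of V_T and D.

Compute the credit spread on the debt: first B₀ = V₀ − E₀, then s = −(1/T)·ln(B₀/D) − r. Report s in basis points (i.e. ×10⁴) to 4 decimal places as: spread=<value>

spread=24.6908

Apply the equity-as-call identities (strike 257.8848, horizon 9.5723 years):
d₁ = [ln(V₀/D) + (r + σ²/2)T] / (σ√T)
   = [ln(529.6912/257.8848) + (0.0622 + 0.5·0.2452²)·9.5723] / (0.2452·√9.5723)
   = [0.719781 + 0.883155] / 0.758628 = 2.112942
d₂ = d₁ − σ√T = 2.112942 − 0.758628 = 1.354315
N(d₁) = 0.982697,  N(d₂) = 0.912182,  e^(−rT) = 0.551344
E₀ = V₀·N(d₁) − D·e^(−rT)·N(d₂)
   = 529.6912·0.982697 − 257.8848·0.551344·0.912182 = 390.829133
B₀ = V₀ − E₀ = 529.6912 − 390.829133 = 138.862067
spread = −(1/T)·ln(B₀/D) − r = −(1/9.5723)·ln(138.862067/257.8848) − 0.0622 = 0.00246908
in basis points: 0.00246908 × 10⁴ = 24.6908 bp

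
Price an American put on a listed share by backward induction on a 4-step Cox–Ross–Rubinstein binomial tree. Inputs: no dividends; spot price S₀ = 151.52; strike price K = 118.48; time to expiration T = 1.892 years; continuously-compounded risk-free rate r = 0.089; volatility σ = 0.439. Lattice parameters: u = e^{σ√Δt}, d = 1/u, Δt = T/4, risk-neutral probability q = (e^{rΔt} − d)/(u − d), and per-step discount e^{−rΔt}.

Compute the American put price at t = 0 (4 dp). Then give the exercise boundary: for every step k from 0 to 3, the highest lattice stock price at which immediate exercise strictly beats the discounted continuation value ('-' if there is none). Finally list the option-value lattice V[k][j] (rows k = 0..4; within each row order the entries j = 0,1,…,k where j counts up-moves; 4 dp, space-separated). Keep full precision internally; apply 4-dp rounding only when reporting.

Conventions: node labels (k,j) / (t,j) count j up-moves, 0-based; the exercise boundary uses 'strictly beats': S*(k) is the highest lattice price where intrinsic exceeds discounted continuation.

Δt=0.47300  u=1.35246  d=0.73940  q=0.49522  discount=0.95878
step 4 (expiry): payoffs max(K−S,0) = 73.1926 35.6431 0.0000 0.0000 0.0000
step 3: (k=3,j=0): S=61.2492, K−S=57.2308, hold=52.3467 ⇒ V=57.2308 exercise | (k=3,j=1): S=112.0332, K−S=6.4468, hold=17.2502 ⇒ V=17.2502 continue | (k=3,j=2): S=204.9241, K−S=0.0000, hold=0.0000 ⇒ V=0.0000 continue | (k=3,j=3): S=374.8344, K−S=0.0000, hold=0.0000 ⇒ V=0.0000 continue  boundary S*=61.2492
step 2: (k=2,j=0): S=82.8369, K−S=35.6431, hold=35.8886 ⇒ V=35.8886 continue | (k=2,j=1): S=151.5200, K−S=0.0000, hold=8.3486 ⇒ V=8.3486 continue | (k=2,j=2): S=277.1509, K−S=0.0000, hold=0.0000 ⇒ V=0.0000 continue  boundary S*=-
step 1: (k=1,j=0): S=112.0332, K−S=6.4468, hold=21.3330 ⇒ V=21.3330 continue | (k=1,j=1): S=204.9241, K−S=0.0000, hold=4.0405 ⇒ V=4.0405 continue  boundary S*=-
step 0: (k=0,j=0): S=151.5200, K−S=0.0000, hold=12.2430 ⇒ V=12.2430 continue  boundary S*=-

price = 12.2430
boundary = - - - 61.2492
tree:
12.2430
21.3330 4.0405
35.8886 8.3486 0.0000
57.2308 17.2502 0.0000 0.0000
73.1926 35.6431 0.0000 0.0000 0.0000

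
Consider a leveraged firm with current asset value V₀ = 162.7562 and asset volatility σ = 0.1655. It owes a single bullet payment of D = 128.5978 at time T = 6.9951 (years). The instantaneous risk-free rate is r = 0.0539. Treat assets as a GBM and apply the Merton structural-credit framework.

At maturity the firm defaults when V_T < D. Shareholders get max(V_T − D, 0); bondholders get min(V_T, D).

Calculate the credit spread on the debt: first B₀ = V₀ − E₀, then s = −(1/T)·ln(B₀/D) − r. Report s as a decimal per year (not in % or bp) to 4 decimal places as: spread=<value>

spread=0.0031

Work the structural quantities from V₀ = 162.7562 against face 128.5978:
d₁ = [ln(V₀/D) + (r + σ²/2)T] / (σ√T)
   = [ln(162.7562/128.5978) + (0.0539 + 0.5·0.1655²)·6.9951] / (0.1655·√6.9951)
   = [0.235564 + 0.472835] / 0.437719 = 1.618388
d₂ = d₁ − σ√T = 1.618388 − 0.437719 = 1.180669
N(d₁) = 0.947210,  N(d₂) = 0.881133,  e^(−rT) = 0.685891
E₀ = V₀·N(d₁) − D·e^(−rT)·N(d₂)
   = 162.7562·0.947210 − 128.5978·0.685891·0.881133 = 76.444812
B₀ = V₀ − E₀ = 162.7562 − 76.444812 = 86.311388
spread = −(1/T)·ln(B₀/D) − r = −(1/6.9951)·ln(86.311388/128.5978) − 0.0539 = 0.00310107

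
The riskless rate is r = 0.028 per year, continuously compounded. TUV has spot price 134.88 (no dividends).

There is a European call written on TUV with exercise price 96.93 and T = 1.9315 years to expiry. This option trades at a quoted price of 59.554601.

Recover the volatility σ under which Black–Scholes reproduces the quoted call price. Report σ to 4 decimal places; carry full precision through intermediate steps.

sigma = 0.5572

At σ = 0.5572 the Black–Scholes value reproduces the quote:
σ√T = 0.5572·√1.9315 = 0.774388
d₁ = (ln(S/K) + (r+σ²/2)T) / (σ√T) = (ln(134.88/96.93) + (0.028+0.5572²/2)·1.9315) / 0.774388 = (0.330396 + 0.353920) / 0.774388 = 0.883687
d₂ = d₁ − σ√T = 0.883687 − 0.774388 = 0.109300
e^{−rT} = 0.947354
N(d₁) = 0.811567,  N(d₂) = 0.543518
V = S·N(d₁) − K·e^{−rT}·N(d₂) = 109.464222 − 49.909621 = 59.554601 (matching the quote); vega is positive throughout, so no other σ reproduces this price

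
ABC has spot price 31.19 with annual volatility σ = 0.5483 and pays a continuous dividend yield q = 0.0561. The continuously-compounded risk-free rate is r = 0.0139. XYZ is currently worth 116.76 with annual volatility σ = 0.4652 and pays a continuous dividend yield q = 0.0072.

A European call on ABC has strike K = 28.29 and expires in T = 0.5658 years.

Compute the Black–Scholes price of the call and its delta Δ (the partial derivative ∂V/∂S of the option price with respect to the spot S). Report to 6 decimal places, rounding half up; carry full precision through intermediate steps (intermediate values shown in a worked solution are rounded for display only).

σ√T = 0.5483·√0.5658 = 0.412429
d₁ = (ln(S/K) + (r−q+σ²/2)T) / (σ√T) = (ln(31.19/28.29) + (0.0139−0.0561+0.5483²/2)·0.5658) / 0.412429 = (0.097589 + 0.061172) / 0.412429 = 0.384942
d₂ = d₁ − σ√T = 0.384942 − 0.412429 = -0.027488
e^{−rT} = 0.992166
e^{−qT} = 0.968757
N(d₁) = 0.649860,  N(d₂) = 0.489035
Call price V = S·e^{−qT}·N(d₁) − K·e^{−rT}·N(d₂) = 19.635861 − 13.726434 = 5.909427
Δ = e^{−qT}·N(d₁) = 0.629556

price = 5.909427
Δ = 0.629556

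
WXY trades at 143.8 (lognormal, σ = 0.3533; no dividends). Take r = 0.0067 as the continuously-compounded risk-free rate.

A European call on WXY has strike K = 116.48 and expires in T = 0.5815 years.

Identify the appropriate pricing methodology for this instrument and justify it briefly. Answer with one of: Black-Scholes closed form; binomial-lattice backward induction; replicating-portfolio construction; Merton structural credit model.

framework: Black-Scholes closed form

Key observation: a European-exercise option on WXY struck at 116.48 — a GBM underlying with constant parameters — admits an analytic price: the data contain no early exercise, no discrete tree, no debt structure.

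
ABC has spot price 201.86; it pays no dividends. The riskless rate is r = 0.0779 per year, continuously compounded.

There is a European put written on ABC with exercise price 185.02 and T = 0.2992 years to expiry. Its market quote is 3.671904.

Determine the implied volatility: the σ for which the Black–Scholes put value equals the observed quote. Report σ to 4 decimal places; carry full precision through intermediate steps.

sigma = 0.2688

At σ = 0.2688 the Black–Scholes value reproduces the quote:
σ√T = 0.2688·√0.2992 = 0.147031
d₁ = (ln(S/K) + (r+σ²/2)T) / (σ√T) = (ln(201.86/185.02) + (0.0779+0.2688²/2)·0.2992) / 0.147031 = (0.087110 + 0.034117) / 0.147031 = 0.824499
d₂ = d₁ − σ√T = 0.824499 − 0.147031 = 0.677468
e^{−rT} = 0.976962
N(−d₁) = 0.204828,  N(−d₂) = 0.249055
V = K·e^{−rT}·N(−d₂) − S·N(−d₁) = 45.018484 − 41.346580 = 3.671904 (equal to the quote); since ∂V/∂σ > 0 for all σ, the implied volatility is unique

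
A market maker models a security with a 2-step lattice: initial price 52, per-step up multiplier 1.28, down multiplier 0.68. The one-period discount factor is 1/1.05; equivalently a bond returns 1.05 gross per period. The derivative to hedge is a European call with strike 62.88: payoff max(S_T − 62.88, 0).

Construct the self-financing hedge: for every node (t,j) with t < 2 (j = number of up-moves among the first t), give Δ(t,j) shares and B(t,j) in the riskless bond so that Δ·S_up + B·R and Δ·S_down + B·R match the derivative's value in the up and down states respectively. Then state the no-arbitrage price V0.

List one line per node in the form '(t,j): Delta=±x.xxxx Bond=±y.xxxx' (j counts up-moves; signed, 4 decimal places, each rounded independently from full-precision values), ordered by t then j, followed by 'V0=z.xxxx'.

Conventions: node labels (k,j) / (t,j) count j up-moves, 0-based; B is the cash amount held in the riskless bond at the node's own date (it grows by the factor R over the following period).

Under the risk-neutral measure, an up-move has probability p* = (R−d)/(u−d) = 0.6167 and values discount at R = 1.05.
Terminal payoffs: V(2,0)=0.0000, V(2,1)=0.0000, V(2,2)=22.3168
  t=1,j=0: stock 35.3600 → up 45.2608 (V=0.0000), down 24.0448 (V=0.0000). Price 0.0000; hedge Δ=0.0000, bond B=0.0000.
  t=1,j=1: stock 66.5600 → up 85.1968 (V=22.3168), down 45.2608 (V=0.0000). Price 13.1067; hedge Δ=0.5588, bond B=-24.0880.
  t=0,j=0: stock 52.0000 → up 66.5600 (V=13.1067), down 35.3600 (V=0.0000). Price 7.6976; hedge Δ=0.4201, bond B=-14.1469.
Verification: the root portfolio costs Δ(0,0)·S0 + B(0,0) = 7.6976, matching V0.

(0,0): Delta=0.4201 Bond=-14.1469
(1,0): Delta=0.0000 Bond=0.0000
(1,1): Delta=0.5588 Bond=-24.0880
V0=7.6976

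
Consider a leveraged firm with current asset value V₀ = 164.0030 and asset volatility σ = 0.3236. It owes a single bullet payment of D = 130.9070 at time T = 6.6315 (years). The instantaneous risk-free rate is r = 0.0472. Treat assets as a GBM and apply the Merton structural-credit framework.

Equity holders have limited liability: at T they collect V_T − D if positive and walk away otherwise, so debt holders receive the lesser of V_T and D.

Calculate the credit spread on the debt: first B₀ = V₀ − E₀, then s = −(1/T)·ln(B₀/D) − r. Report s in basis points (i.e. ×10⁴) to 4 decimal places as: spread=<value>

spread=267.6780

Work the structural quantities from V₀ = 164.0030 against face 130.9070:
d₁ = [ln(V₀/D) + (r + σ²/2)T] / (σ√T)
   = [ln(164.0030/130.9070) + (0.0472 + 0.5·0.3236²)·6.6315] / (0.3236·√6.6315)
   = [0.225398 + 0.660222] / 0.833325 = 1.062754
d₂ = d₁ − σ√T = 1.062754 − 0.833325 = 0.229429
N(d₁) = 0.856053,  N(d₂) = 0.590732,  e^(−rT) = 0.731245
E₀ = V₀·N(d₁) − D·e^(−rT)·N(d₂)
   = 164.0030·0.856053 − 130.9070·0.731245·0.590732 = 83.847406
B₀ = V₀ − E₀ = 164.0030 − 83.847406 = 80.155594
spread = −(1/T)·ln(B₀/D) − r = −(1/6.6315)·ln(80.155594/130.9070) − 0.0472 = 0.02676780
in basis points: 0.02676780 × 10⁴ = 267.6780 bp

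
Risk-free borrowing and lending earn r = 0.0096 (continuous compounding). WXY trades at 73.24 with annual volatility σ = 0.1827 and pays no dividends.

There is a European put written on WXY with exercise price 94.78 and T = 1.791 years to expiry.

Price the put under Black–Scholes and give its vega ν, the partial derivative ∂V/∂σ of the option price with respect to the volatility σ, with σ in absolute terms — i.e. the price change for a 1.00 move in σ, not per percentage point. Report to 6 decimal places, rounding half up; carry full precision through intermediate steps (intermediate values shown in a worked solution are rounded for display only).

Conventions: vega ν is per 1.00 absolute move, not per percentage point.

σ√T = 0.1827·√1.791 = 0.244504
d₁ = (ln(S/K) + (r+σ²/2)T) / (σ√T) = (ln(73.24/94.78) + (0.0096+0.1827²/2)·1.791) / 0.244504 = (-0.257817 + 0.047085) / 0.244504 = -0.861874
d₂ = d₁ − σ√T = -0.861874 − 0.244504 = -1.106379
e^{−rT} = 0.982953
N(−d₁) = 0.805622,  N(−d₂) = 0.865719
Put price V = K·e^{−rT}·N(−d₂) − S·N(−d₁) = 80.654092 − 59.003734 = 21.650358
φ(d₁) = (1/√(2π))·e^{−d₁²/2} = 0.275174
ν = S·φ(d₁)·√T = 26.971383

price = 21.650358
ν = 26.971383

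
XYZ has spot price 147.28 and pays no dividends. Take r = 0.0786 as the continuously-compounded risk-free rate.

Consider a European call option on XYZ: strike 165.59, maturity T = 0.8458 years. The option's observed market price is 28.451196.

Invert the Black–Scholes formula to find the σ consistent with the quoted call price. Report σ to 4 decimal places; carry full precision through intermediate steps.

At σ = 0.5868 the Black–Scholes value reproduces the quote:
σ√T = 0.5868·√0.8458 = 0.539665
d₁ = (ln(S/K) + (r+σ²/2)T) / (σ√T) = (ln(147.28/165.59) + (0.0786+0.5868²/2)·0.8458) / 0.539665 = (-0.117179 + 0.212099) / 0.539665 = 0.175886
d₂ = d₁ − σ√T = 0.175886 − 0.539665 = -0.363779
e^{−rT} = 0.935682
N(d₁) = 0.569808,  N(d₂) = 0.358012
V = S·N(d₁) − K·e^{−rT}·N(d₂) = 83.921365 − 55.470169 = 28.451196 (matching the quote); vega is positive throughout, so no other σ reproduces this price

sigma = 0.5868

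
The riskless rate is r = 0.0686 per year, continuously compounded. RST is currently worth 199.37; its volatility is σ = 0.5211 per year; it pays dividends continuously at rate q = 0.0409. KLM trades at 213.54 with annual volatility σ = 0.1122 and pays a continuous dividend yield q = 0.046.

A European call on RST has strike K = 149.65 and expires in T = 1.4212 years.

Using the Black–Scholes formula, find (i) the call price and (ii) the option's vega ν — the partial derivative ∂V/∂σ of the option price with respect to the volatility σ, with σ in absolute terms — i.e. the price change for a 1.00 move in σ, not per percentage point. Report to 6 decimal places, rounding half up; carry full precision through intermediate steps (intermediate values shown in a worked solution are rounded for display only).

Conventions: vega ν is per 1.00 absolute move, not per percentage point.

σ√T = 0.5211·√1.4212 = 0.621225
d₁ = (ln(S/K) + (r−q+σ²/2)T) / (σ√T) = (ln(199.37/149.65) + (0.0686−0.0409+0.5211²/2)·1.4212) / 0.621225 = (0.286863 + 0.232327) / 0.621225 = 0.835753
d₂ = d₁ − σ√T = 0.835753 − 0.621225 = 0.214528
e^{−rT} = 0.907107
e^{−qT} = 0.943530
N(d₁) = 0.798353,  N(d₂) = 0.584933
Call price V = S·e^{−qT}·N(d₁) − K·e^{−rT}·N(d₂) = 150.179465 − 79.403792 = 70.775673
φ(d₁) = (1/√(2π))·e^{−d₁²/2} = 0.281343
ν = S·e^{−qT}·φ(d₁)·√T = 63.092755

price = 70.775673
ν = 63.092755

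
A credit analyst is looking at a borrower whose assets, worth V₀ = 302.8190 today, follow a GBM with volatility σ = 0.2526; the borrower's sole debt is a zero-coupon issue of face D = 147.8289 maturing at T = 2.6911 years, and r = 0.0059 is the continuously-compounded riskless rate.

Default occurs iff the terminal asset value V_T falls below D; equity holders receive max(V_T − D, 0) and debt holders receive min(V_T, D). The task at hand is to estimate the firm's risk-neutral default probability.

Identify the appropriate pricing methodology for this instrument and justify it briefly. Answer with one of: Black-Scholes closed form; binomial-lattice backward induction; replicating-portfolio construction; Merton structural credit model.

Key observation: with the firm-asset dynamics (V₀ = 302.8190) and a single zero-coupon liability of face 147.8289 given, debt value, spread, and default probability all derive from the option view of the balance sheet.

framework: Merton structural credit model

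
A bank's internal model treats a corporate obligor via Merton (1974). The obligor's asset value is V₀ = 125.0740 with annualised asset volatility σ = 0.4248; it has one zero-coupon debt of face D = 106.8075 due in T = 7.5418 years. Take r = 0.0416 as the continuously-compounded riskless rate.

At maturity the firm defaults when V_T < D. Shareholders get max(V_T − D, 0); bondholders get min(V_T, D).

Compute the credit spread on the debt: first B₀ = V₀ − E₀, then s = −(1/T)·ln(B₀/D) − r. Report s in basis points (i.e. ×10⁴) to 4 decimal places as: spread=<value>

spread=495.7327

Equity is a call on the firm's assets struck at D = 106.8075:
d₁ = [ln(V₀/D) + (r + σ²/2)T] / (σ√T)
   = [ln(125.0740/106.8075) + (0.0416 + 0.5·0.4248²)·7.5418] / (0.4248·√7.5418)
   = [0.157877 + 0.994217] / 1.166600 = 0.987566
d₂ = d₁ − σ√T = 0.987566 − 1.166600 = -0.179034
N(d₁) = 0.838317,  N(d₂) = 0.428955,  e^(−rT) = 0.730710
E₀ = V₀·N(d₁) − D·e^(−rT)·N(d₂)
   = 125.0740·0.838317 − 106.8075·0.730710·0.428955 = 71.373756
B₀ = V₀ − E₀ = 125.0740 − 71.373756 = 53.700244
spread = −(1/T)·ln(B₀/D) − r = −(1/7.5418)·ln(53.700244/106.8075) − 0.0416 = 0.04957327
in basis points: 0.04957327 × 10⁴ = 495.7327 bp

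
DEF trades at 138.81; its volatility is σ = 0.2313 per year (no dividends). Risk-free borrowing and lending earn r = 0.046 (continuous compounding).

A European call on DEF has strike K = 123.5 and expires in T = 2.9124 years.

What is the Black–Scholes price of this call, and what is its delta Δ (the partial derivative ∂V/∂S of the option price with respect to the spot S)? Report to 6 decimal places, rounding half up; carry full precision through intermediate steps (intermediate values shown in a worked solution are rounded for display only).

σ√T = 0.2313·√2.9124 = 0.394731
d₁ = (ln(S/K) + (r+σ²/2)T) / (σ√T) = (ln(138.81/123.5) + (0.046+0.2313²/2)·2.9124) / 0.394731 = (0.116865 + 0.211877) / 0.394731 = 0.832825
d₂ = d₁ − σ√T = 0.832825 − 0.394731 = 0.438094
e^{−rT} = 0.874616
N(d₁) = 0.797528,  N(d₂) = 0.669341
Call price V = S·N(d₁) − K·e^{−rT}·N(d₂) = 110.704882 − 72.298892 = 38.405990
Δ = N(d₁) = 0.797528

price = 38.405990
Δ = 0.797528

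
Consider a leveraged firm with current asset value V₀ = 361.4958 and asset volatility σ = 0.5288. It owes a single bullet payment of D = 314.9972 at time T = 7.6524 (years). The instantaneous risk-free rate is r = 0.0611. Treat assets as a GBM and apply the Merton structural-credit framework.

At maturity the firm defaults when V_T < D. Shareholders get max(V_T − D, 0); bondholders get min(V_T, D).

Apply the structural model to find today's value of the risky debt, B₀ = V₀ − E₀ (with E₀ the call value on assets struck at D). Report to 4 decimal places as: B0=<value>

B0=119.6557

With assets at 361.4958 and a single debt payment of 314.9972 at 7.6524 years:
d₁ = [ln(V₀/D) + (r + σ²/2)T] / (σ√T)
   = [ln(361.4958/314.9972) + (0.0611 + 0.5·0.5288²)·7.6524] / (0.5288·√7.6524)
   = [0.137687 + 1.537480] / 1.462818 = 1.145164
d₂ = d₁ − σ√T = 1.145164 − 1.462818 = -0.317654
N(d₁) = 0.873929,  N(d₂) = 0.375374,  e^(−rT) = 0.626528
E₀ = V₀·N(d₁) − D·e^(−rT)·N(d₂)
   = 361.4958·0.873929 − 314.9972·0.626528·0.375374 = 241.840071
B₀ = V₀ − E₀ = 361.4958 − 241.840071 = 119.655729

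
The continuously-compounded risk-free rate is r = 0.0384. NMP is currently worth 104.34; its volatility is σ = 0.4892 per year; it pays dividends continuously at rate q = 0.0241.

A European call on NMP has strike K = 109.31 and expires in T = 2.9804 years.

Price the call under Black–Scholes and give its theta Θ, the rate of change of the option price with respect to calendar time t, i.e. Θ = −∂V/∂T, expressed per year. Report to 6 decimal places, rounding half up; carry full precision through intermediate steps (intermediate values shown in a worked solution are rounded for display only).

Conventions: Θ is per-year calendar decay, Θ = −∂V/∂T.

price = 31.643600
Θ = -4.734515

σ√T = 0.4892·√2.9804 = 0.844547
d₁ = (ln(S/K) + (r−q+σ²/2)T) / (σ√T) = (ln(104.34/109.31) + (0.0384−0.0241+0.4892²/2)·2.9804) / 0.844547 = (-0.046533 + 0.399249) / 0.844547 = 0.417640
d₂ = d₁ − σ√T = 0.417640 − 0.844547 = -0.426907
e^{−rT} = 0.891859
e^{−qT} = 0.930691
N(d₁) = 0.661895,  N(d₂) = 0.334724
Call price V = S·e^{−qT}·N(d₁) − K·e^{−rT}·N(d₂) = 64.275491 − 32.631891 = 31.643600
φ(d₁) = (1/√(2π))·e^{−d₁²/2} = 0.365624
Θ = −S·e^{−qT}·φ(d₁)·σ/(2√T) + q·S·e^{−qT}·N(d₁) − r·K·e^{−rT}·N(d₂) = −5.030490 + 1.549039 − 1.253065 = -4.734515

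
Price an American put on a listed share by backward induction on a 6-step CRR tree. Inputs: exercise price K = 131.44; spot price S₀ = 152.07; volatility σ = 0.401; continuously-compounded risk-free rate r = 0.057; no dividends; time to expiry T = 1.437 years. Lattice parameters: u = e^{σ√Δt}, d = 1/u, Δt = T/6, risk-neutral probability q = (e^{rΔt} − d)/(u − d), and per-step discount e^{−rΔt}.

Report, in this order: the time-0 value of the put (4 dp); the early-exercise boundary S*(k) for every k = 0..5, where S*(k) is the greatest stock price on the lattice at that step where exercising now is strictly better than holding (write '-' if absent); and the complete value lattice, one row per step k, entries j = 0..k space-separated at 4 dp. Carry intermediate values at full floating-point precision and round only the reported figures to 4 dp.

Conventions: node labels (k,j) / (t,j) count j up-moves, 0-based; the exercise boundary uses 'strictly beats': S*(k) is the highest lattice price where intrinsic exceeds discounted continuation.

Δt=0.23950  u=1.21682  d=0.82181  q=0.48589  discount=0.98644
step 6 (expiry): payoffs max(K−S,0) = 84.5936 62.0763 28.7359 0.0000 0.0000 0.0000 0.0000
step 5: (k=5,j=0): S=57.0039, K−S=74.4361, hold=72.6540 ⇒ V=74.4361 exercise | (k=5,j=1): S=84.4034, K−S=47.0366, hold=45.2544 ⇒ V=47.0366 exercise | (k=5,j=2): S=124.9729, K−S=6.4671, hold=14.5730 ⇒ V=14.5730 continue | (k=5,j=3): S=185.0425, K−S=0.0000, hold=0.0000 ⇒ V=0.0000 continue | (k=5,j=4): S=273.9852, K−S=0.0000, hold=0.0000 ⇒ V=0.0000 continue | (k=5,j=5): S=405.6792, K−S=0.0000, hold=0.0000 ⇒ V=0.0000 continue  boundary S*=84.4034
step 4: (k=4,j=0): S=69.3637, K−S=62.0763, hold=60.2941 ⇒ V=62.0763 exercise | (k=4,j=1): S=102.7041, K−S=28.7359, hold=30.8389 ⇒ V=30.8389 continue | (k=4,j=2): S=152.0700, K−S=0.0000, hold=7.3905 ⇒ V=7.3905 continue | (k=4,j=3): S=225.1641, K−S=0.0000, hold=0.0000 ⇒ V=0.0000 continue | (k=4,j=4): S=333.3918, K−S=0.0000, hold=0.0000 ⇒ V=0.0000 continue  boundary S*=69.3637
step 3: (k=3,j=0): S=84.4034, K−S=47.0366, hold=46.2624 ⇒ V=47.0366 exercise | (k=3,j=1): S=124.9729, K−S=6.4671, hold=19.1819 ⇒ V=19.1819 continue | (k=3,j=2): S=185.0425, K−S=0.0000, hold=3.7480 ⇒ V=3.7480 continue | (k=3,j=3): S=273.9852, K−S=0.0000, hold=0.0000 ⇒ V=0.0000 continue  boundary S*=84.4034
step 2: (k=2,j=0): S=102.7041, K−S=28.7359, hold=33.0479 ⇒ V=33.0479 continue | (k=2,j=1): S=152.0700, K−S=0.0000, hold=11.5243 ⇒ V=11.5243 continue | (k=2,j=2): S=225.1641, K−S=0.0000, hold=1.9008 ⇒ V=1.9008 continue  boundary S*=-
step 1: (k=1,j=0): S=124.9729, K−S=6.4671, hold=22.2835 ⇒ V=22.2835 continue | (k=1,j=1): S=185.0425, K−S=0.0000, hold=6.7554 ⇒ V=6.7554 continue  boundary S*=-
step 0: (k=0,j=0): S=152.0700, K−S=0.0000, hold=14.5387 ⇒ V=14.5387 continue  boundary S*=-

price = 14.5387
boundary = - - - 84.4034 69.3637 84.4034
tree:
14.5387
22.2835 6.7554
33.0479 11.5243 1.9008
47.0366 19.1819 3.7480 0.0000
62.0763 30.8389 7.3905 0.0000 0.0000
74.4361 47.0366 14.5730 0.0000 0.0000 0.0000
84.5936 62.0763 28.7359 0.0000 0.0000 0.0000 0.0000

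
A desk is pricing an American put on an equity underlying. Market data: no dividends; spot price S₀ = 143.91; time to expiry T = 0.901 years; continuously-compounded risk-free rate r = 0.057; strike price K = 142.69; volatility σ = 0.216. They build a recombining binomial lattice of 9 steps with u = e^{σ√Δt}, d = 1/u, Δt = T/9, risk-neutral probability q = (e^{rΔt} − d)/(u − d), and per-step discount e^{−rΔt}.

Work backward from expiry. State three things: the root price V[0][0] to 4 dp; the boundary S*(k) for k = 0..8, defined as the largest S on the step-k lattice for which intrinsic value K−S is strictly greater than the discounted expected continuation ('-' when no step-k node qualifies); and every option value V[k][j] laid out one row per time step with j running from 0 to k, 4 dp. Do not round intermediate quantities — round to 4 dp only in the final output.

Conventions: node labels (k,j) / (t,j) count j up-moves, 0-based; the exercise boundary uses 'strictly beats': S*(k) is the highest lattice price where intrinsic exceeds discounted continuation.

price = 8.6485
boundary = - - - 117.2324 109.4881 117.2324 109.4881 117.2324 125.5246
tree:
8.6485
12.7750 5.0056
18.3280 7.8852 2.4522
25.4576 12.0710 4.1805 0.9138
33.2019 17.8713 6.9495 1.7182 0.1952
40.4347 25.4576 11.1956 3.1799 0.4132 0.0000
47.1897 33.2019 17.3280 5.7639 0.8744 0.0000 0.0000
53.4985 40.4347 25.4576 10.1545 1.8504 0.0000 0.0000 0.0000
59.3905 47.1897 33.2019 17.1654 3.9158 0.0000 0.0000 0.0000 0.0000
64.8932 53.4985 40.4347 25.4576 8.2867 0.0000 0.0000 0.0000 0.0000 0.0000

Δt=0.10011  u=1.07073  d=0.93394  q=0.52476  discount=0.99431
step 9 (expiry): payoffs max(K−S,0) = 64.8932 53.4985 40.4347 25.4576 8.2867 0.0000 0.0000 0.0000 0.0000 0.0000
step 8: (k=8,j=0): S=83.2995, K−S=59.3905, hold=58.5785 ⇒ V=59.3905 exercise | (k=8,j=1): S=95.5003, K−S=47.1897, hold=46.3778 ⇒ V=47.1897 exercise | (k=8,j=2): S=109.4881, K−S=33.2019, hold=32.3900 ⇒ V=33.2019 exercise | (k=8,j=3): S=125.5246, K−S=17.1654, hold=16.3535 ⇒ V=17.1654 exercise | (k=8,j=4): S=143.9100, K−S=0.0000, hold=3.9158 ⇒ V=3.9158 continue | (k=8,j=5): S=164.9883, K−S=0.0000, hold=0.0000 ⇒ V=0.0000 continue | (k=8,j=6): S=189.1538, K−S=0.0000, hold=0.0000 ⇒ V=0.0000 continue | (k=8,j=7): S=216.8589, K−S=0.0000, hold=0.0000 ⇒ V=0.0000 continue | (k=8,j=8): S=248.6219, K−S=0.0000, hold=0.0000 ⇒ V=0.0000 continue  boundary S*=125.5246
step 7: (k=7,j=0): S=89.1915, K−S=53.4985, hold=52.6865 ⇒ V=53.4985 exercise | (k=7,j=1): S=102.2553, K−S=40.4347, hold=39.6228 ⇒ V=40.4347 exercise | (k=7,j=2): S=117.2324, K−S=25.4576, hold=24.6456 ⇒ V=25.4576 exercise | (k=7,j=3): S=134.4033, K−S=8.2867, hold=10.1545 ⇒ V=10.1545 continue | (k=7,j=4): S=154.0891, K−S=0.0000, hold=1.8504 ⇒ V=1.8504 continue | (k=7,j=5): S=176.6583, K−S=0.0000, hold=0.0000 ⇒ V=0.0000 continue | (k=7,j=6): S=202.5332, K−S=0.0000, hold=0.0000 ⇒ V=0.0000 continue | (k=7,j=7): S=232.1979, K−S=0.0000, hold=0.0000 ⇒ V=0.0000 continue  boundary S*=117.2324
step 6: (k=6,j=0): S=95.5003, K−S=47.1897, hold=46.3778 ⇒ V=47.1897 exercise | (k=6,j=1): S=109.4881, K−S=33.2019, hold=32.3900 ⇒ V=33.2019 exercise | (k=6,j=2): S=125.5246, K−S=17.1654, hold=17.3280 ⇒ V=17.3280 continue | (k=6,j=3): S=143.9100, K−S=0.0000, hold=5.7639 ⇒ V=5.7639 continue | (k=6,j=4): S=164.9883, K−S=0.0000, hold=0.8744 ⇒ V=0.8744 continue | (k=6,j=5): S=189.1538, K−S=0.0000, hold=0.0000 ⇒ V=0.0000 continue | (k=6,j=6): S=216.8589, K−S=0.0000, hold=0.0000 ⇒ V=0.0000 continue  boundary S*=109.4881
step 5: (k=5,j=0): S=102.2553, K−S=40.4347, hold=39.6228 ⇒ V=40.4347 exercise | (k=5,j=1): S=117.2324, K−S=25.4576, hold=24.7305 ⇒ V=25.4576 exercise | (k=5,j=2): S=134.4033, K−S=8.2867, hold=11.1956 ⇒ V=11.1956 continue | (k=5,j=3): S=154.0891, K−S=0.0000, hold=3.1799 ⇒ V=3.1799 continue | (k=5,j=4): S=176.6583, K−S=0.0000, hold=0.4132 ⇒ V=0.4132 continue | (k=5,j=5): S=202.5332, K−S=0.0000, hold=0.0000 ⇒ V=0.0000 continue  boundary S*=117.2324
step 4: (k=4,j=0): S=109.4881, K−S=33.2019, hold=32.3900 ⇒ V=33.2019 exercise | (k=4,j=1): S=125.5246, K−S=17.1654, hold=17.8713 ⇒ V=17.8713 continue | (k=4,j=2): S=143.9100, K−S=0.0000, hold=6.9495 ⇒ V=6.9495 continue | (k=4,j=3): S=164.9883, K−S=0.0000, hold=1.7182 ⇒ V=1.7182 continue | (k=4,j=4): S=189.1538, K−S=0.0000, hold=0.1952 ⇒ V=0.1952 continue  boundary S*=109.4881
step 3: (k=3,j=0): S=117.2324, K−S=25.4576, hold=25.0139 ⇒ V=25.4576 exercise | (k=3,j=1): S=134.4033, K−S=8.2867, hold=12.0710 ⇒ V=12.0710 continue | (k=3,j=2): S=154.0891, K−S=0.0000, hold=4.1805 ⇒ V=4.1805 continue | (k=3,j=3): S=176.6583, K−S=0.0000, hold=0.9138 ⇒ V=0.9138 continue  boundary S*=117.2324
step 2: (k=2,j=0): S=125.5246, K−S=17.1654, hold=18.3280 ⇒ V=18.3280 continue | (k=2,j=1): S=143.9100, K−S=0.0000, hold=7.8852 ⇒ V=7.8852 continue | (k=2,j=2): S=164.9883, K−S=0.0000, hold=2.4522 ⇒ V=2.4522 continue  boundary S*=-
step 1: (k=1,j=0): S=134.4033, K−S=8.2867, hold=12.7750 ⇒ V=12.7750 continue | (k=1,j=1): S=154.0891, K−S=0.0000, hold=5.0056 ⇒ V=5.0056 continue  boundary S*=-
step 0: (k=0,j=0): S=143.9100, K−S=0.0000, hold=8.6485 ⇒ V=8.6485 continue  boundary S*=-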